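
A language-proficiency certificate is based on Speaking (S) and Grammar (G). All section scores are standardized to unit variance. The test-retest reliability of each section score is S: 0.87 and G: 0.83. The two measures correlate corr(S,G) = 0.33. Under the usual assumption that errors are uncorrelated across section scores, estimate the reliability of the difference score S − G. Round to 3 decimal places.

0.776

Var(S−G) = 1 + 1 − 2·0.33 = 2 − 0.66 = 1.34.
Under uncorrelated errors the observed covariances equal the true-score covariances, so only the own-variance terms attenuate.
True-score variance = [0.87 + 0.83] − 0.66 = 1.7 − 0.66 = 1.04.
Reliability = 1.04 / 1.34 = 0.776.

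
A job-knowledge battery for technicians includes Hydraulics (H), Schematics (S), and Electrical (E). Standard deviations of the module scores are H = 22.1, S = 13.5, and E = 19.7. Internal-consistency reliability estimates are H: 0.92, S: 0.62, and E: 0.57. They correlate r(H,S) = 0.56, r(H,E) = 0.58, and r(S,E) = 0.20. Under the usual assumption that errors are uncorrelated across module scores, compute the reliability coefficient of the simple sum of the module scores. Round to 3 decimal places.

Var(H+S+E) = 22.1² + 13.5² + 19.7² + 2·[22.1·13.5·0.56 + 22.1·19.7·0.58 + 13.5·19.7·0.20] = 1058.75 + 945.561 = 2004.31.
Under uncorrelated errors the observed covariances equal the true-score covariances, so only the own-variance terms attenuate.
True-score variance = [22.1²·0.92 + 13.5²·0.62 + 19.7²·0.57] + 945.561 = 783.544 + 945.561 = 1729.1.
Reliability = 1729.1 / 2004.31 = 0.863.

0.863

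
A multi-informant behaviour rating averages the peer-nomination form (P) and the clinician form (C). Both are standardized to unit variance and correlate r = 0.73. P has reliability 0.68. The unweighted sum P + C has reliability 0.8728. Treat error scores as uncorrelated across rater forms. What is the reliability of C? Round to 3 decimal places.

0.880

Var(P+C) = 2 + 2·0.73 = 3.460.
True-score variance = ρ_P + ρ_C + 2·0.73, so 0.8728 = (0.68 + ρ_C + 1.46) / 3.460.
ρ_C = 0.8728·3.460 − 0.68 − 1.46 = 0.880.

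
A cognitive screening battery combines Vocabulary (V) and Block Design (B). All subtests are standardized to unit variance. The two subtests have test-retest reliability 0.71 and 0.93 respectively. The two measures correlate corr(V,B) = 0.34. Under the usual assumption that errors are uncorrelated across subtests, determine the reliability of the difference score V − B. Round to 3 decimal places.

Var(V−B) = 1 + 1 − 2·0.34 = 2 − 0.68 = 1.32.
Because errors are independent across components, Cov(Tᵢ,Tⱼ) = Cov(Xᵢ,Xⱼ); the off-diagonal part of the true-score variance is the same as above.
True-score variance = [0.71 + 0.93] − 0.68 = 1.64 − 0.68 = 0.96.
Reliability = 0.96 / 1.32 = 0.727.

0.727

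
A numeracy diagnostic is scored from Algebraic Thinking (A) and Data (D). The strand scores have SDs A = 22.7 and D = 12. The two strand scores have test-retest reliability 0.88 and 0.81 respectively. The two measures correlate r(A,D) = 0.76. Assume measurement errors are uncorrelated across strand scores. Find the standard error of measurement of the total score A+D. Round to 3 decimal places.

9.444

Var(total) = 659.29 + 414.048 = 1073.34.
True-score variance = 570.095 + 414.048 = 984.143, so reliability = 0.9169.
Error variance = 1073.34 − 984.143 = 89.1948; SEM = √89.1948 = 9.444.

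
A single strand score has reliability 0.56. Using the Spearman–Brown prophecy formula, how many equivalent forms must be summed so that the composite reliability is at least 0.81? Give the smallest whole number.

k ≥ ρ*(1−ρ₁)/(ρ₁(1−ρ*)) = 0.81·0.44 / (0.56·0.19) = 3.350.
Smallest integer k = 4.

4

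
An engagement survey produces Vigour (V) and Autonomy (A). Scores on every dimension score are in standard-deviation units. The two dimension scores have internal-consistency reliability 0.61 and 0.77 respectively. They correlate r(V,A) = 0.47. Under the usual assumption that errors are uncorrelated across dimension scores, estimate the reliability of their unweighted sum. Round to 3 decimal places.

0.789

Var(V+A) = 2 + 2·[0.47] = 2 + 0.94 = 2.94.
Under uncorrelated errors the observed covariances equal the true-score covariances, so only the own-variance terms attenuate.
True-score variance = [0.61 + 0.77] + 0.94 = 1.38 + 0.94 = 2.32.
Reliability = 2.32 / 2.94 = 0.789.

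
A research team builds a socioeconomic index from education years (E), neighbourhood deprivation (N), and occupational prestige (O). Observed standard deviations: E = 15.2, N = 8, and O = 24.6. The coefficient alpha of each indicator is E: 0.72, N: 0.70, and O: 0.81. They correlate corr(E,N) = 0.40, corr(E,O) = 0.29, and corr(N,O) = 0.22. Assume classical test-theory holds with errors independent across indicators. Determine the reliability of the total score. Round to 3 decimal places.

Var(E+N+O) = 15.2² + 8² + 24.6² + 2·[15.2·8·0.40 + 15.2·24.6·0.29 + 8·24.6·0.22] = 900.2 + 400.746 = 1300.95.
Because errors are independent across components, Cov(Tᵢ,Tⱼ) = Cov(Xᵢ,Xⱼ); the off-diagonal part of the true-score variance is the same as above.
True-score variance = [15.2²·0.72 + 8²·0.70 + 24.6²·0.81] + 400.746 = 701.328 + 400.746 = 1102.07.
Reliability = 1102.07 / 1300.95 = 0.847.

0.847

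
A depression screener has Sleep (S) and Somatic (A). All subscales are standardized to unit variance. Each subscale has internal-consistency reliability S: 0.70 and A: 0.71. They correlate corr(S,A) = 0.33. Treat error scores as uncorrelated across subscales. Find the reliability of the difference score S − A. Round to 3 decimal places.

0.560

Var(S−A) = 1 + 1 − 2·0.33 = 2 − 0.66 = 1.34.
Under uncorrelated errors the observed covariances equal the true-score covariances, so only the own-variance terms attenuate.
True-score variance = [0.70 + 0.71] − 0.66 = 1.41 − 0.66 = 0.75.
Reliability = 0.75 / 1.34 = 0.560.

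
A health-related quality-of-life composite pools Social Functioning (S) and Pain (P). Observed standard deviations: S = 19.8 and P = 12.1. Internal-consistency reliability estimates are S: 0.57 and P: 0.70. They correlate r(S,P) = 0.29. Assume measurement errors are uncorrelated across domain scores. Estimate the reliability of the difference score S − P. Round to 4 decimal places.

0.4681

Var(S−P) = 19.8² + 12.1² − 2·19.8·12.1·0.29 = 538.45 − 138.956 = 399.494.
Under uncorrelated errors the observed covariances equal the true-score covariances, so only the own-variance terms attenuate.
True-score variance = [19.8²·0.57 + 12.1²·0.70] − 138.956 = 325.95 − 138.956 = 186.993.
Reliability = 186.993 / 399.494 = 0.4681.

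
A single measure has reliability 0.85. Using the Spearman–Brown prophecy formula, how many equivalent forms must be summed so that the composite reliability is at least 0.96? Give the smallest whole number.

5

k ≥ ρ*(1−ρ₁)/(ρ₁(1−ρ*)) = 0.96·0.15 / (0.85·0.04) = 4.235.
Smallest integer k = 5.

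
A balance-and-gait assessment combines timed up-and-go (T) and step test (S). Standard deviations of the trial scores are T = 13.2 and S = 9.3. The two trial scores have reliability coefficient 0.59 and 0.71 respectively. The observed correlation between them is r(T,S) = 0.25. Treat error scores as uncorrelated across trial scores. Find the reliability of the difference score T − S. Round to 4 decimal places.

0.5158

Var(T−S) = 13.2² + 9.3² − 2·13.2·9.3·0.25 = 260.73 − 61.38 = 199.35.
Because errors are independent across components, Cov(Tᵢ,Tⱼ) = Cov(Xᵢ,Xⱼ); the off-diagonal part of the true-score variance is the same as above.
True-score variance = [13.2²·0.59 + 9.3²·0.71] − 61.38 = 164.209 − 61.38 = 102.829.
Reliability = 102.829 / 199.35 = 0.5158.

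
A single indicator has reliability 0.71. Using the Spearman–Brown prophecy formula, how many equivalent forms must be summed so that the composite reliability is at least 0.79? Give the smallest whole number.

k ≥ ρ*(1−ρ₁)/(ρ₁(1−ρ*)) = 0.79·0.29 / (0.71·0.21) = 1.537.
Smallest integer k = 2.

2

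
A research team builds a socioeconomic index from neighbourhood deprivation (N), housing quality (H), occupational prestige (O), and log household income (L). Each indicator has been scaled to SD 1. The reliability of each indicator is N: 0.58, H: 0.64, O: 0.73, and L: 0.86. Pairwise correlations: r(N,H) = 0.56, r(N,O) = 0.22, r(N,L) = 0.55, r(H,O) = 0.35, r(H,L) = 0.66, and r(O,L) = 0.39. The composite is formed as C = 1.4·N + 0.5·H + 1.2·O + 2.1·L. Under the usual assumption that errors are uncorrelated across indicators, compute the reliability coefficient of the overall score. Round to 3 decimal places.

Var(C) = 1.4² + 0.5² + 1.2² + 2.1² + 2·[0.7·0.56 + 1.68·0.22 + 2.94·0.55 + 0.6·0.35 + 1.05·0.66 + 2.52·0.39] = 8.06 + 8.5288 = 16.5888.
With uncorrelated errors the cross-covariances are all true-score covariance, so they carry over unchanged; only the diagonal terms shrink to ρᵢσᵢ².
True-score variance = [1.4²·0.58 + 0.5²·0.64 + 1.2²·0.73 + 2.1²·0.86] + 8.5288 = 6.1406 + 8.5288 = 14.6694.
Reliability = 14.6694 / 16.5888 = 0.884.

0.884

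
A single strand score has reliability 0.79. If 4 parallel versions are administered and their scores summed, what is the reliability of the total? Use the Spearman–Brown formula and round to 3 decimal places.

0.938

ρ_k = kρ / (1 + (k−1)ρ) = 4·0.79 / (1 + 3·0.79) = 3.160 / 3.370 = 0.938.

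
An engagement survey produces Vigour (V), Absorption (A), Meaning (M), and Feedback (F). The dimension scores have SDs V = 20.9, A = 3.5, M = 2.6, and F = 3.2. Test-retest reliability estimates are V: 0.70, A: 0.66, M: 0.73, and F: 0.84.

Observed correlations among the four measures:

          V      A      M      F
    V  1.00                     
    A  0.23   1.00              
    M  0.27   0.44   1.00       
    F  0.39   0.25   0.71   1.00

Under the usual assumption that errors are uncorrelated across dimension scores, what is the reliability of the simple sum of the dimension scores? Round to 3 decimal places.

0.771

Var(V+A+M+F) = 20.9² + 3.5² + 2.6² + 3.2² + 2·[20.9·3.5·0.23 + 20.9·2.6·0.27 + 20.9·3.2·0.39 + 3.5·2.6·0.44 + 3.5·3.2·0.25 + 2.6·3.2·0.71] = 466.06 + 140.581 = 606.641.
Under uncorrelated errors the observed covariances equal the true-score covariances, so only the own-variance terms attenuate.
True-score variance = [20.9²·0.70 + 3.5²·0.66 + 2.6²·0.73 + 3.2²·0.84] + 140.581 = 327.388 + 140.581 = 467.97.
Reliability = 467.97 / 606.641 = 0.771.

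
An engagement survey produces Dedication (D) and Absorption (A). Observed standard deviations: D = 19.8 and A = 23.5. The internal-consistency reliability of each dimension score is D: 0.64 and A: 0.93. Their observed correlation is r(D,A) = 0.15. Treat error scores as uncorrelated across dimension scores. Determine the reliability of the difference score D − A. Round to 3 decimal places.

0.777

Var(D−A) = 19.8² + 23.5² − 2·19.8·23.5·0.15 = 944.29 − 139.59 = 804.7.
With uncorrelated errors the cross-covariances are all true-score covariance, so they carry over unchanged; only the diagonal terms shrink to ρᵢσᵢ².
True-score variance = [19.8²·0.64 + 23.5²·0.93] − 139.59 = 764.498 − 139.59 = 624.908.
Reliability = 624.908 / 804.7 = 0.777.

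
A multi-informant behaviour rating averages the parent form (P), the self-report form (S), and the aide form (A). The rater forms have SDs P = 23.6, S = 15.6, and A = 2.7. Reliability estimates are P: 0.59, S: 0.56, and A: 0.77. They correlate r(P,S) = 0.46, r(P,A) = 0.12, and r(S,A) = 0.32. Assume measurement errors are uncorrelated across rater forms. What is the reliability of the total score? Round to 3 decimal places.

Var(P+S+A) = 23.6² + 15.6² + 2.7² + 2·[23.6·15.6·0.46 + 23.6·2.7·0.12 + 15.6·2.7·0.32] = 807.61 + 380.957 = 1188.57.
Under uncorrelated errors the observed covariances equal the true-score covariances, so only the own-variance terms attenuate.
True-score variance = [23.6²·0.59 + 15.6²·0.56 + 2.7²·0.77] + 380.957 = 470.501 + 380.957 = 851.458.
Reliability = 851.458 / 1188.57 = 0.716.

0.716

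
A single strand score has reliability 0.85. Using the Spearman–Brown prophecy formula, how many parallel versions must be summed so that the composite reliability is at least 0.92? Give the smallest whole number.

3

k ≥ ρ*(1−ρ₁)/(ρ₁(1−ρ*)) = 0.92·0.15 / (0.85·0.08) = 2.029.
Smallest integer k = 3.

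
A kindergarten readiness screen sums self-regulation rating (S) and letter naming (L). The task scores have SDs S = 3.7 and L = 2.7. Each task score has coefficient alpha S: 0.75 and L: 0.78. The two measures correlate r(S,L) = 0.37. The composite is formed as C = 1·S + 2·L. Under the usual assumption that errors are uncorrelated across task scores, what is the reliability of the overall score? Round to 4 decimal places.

Var(C) = 3.7² + 2²·2.7² + 2·[2·3.7·2.7·0.37] = 42.85 + 14.7852 = 57.6352.
With uncorrelated errors the cross-covariances are all true-score covariance, so they carry over unchanged; only the diagonal terms shrink to ρᵢσᵢ².
True-score variance = [3.7²·0.75 + 2²·2.7²·0.78] + 14.7852 = 33.0123 + 14.7852 = 47.7975.
Reliability = 47.7975 / 57.6352 = 0.8293.

0.8293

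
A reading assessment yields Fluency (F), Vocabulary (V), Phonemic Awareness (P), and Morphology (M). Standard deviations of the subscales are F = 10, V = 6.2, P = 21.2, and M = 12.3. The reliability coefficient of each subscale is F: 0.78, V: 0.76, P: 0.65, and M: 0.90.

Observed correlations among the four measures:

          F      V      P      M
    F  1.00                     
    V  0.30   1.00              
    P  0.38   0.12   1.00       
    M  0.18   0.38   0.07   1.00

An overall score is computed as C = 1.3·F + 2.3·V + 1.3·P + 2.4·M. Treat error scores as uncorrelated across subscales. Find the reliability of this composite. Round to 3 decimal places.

0.856

Var(C) = 1.3²·10² + 2.3²·6.2² + 1.3²·21.2² + 2.4²·12.3² + 2·[2.99·10·6.2·0.30 + 1.69·10·21.2·0.38 + 3.12·10·12.3·0.18 + 2.99·6.2·21.2·0.12 + 5.52·6.2·12.3·0.38 + 3.12·21.2·12.3·0.07] = 2003.33 + 1049.82 = 3053.15.
With uncorrelated errors the cross-covariances are all true-score covariance, so they carry over unchanged; only the diagonal terms shrink to ρᵢσᵢ².
True-score variance = [1.3²·10²·0.78 + 2.3²·6.2²·0.76 + 1.3²·21.2²·0.65 + 2.4²·12.3²·0.90] + 1049.82 = 1564.36 + 1049.82 = 2614.18.
Reliability = 2614.18 / 3053.15 = 0.856.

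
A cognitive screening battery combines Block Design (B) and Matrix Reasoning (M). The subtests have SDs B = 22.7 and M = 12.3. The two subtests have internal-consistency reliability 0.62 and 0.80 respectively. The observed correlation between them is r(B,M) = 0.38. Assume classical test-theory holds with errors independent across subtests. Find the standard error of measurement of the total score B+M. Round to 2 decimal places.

Var(total) = 666.58 + 212.2 = 878.78.
True-score variance = 440.512 + 212.2 = 652.711, so reliability = 0.7427.
Error variance = 878.78 − 652.711 = 226.068; SEM = √226.068 = 15.04.

15.04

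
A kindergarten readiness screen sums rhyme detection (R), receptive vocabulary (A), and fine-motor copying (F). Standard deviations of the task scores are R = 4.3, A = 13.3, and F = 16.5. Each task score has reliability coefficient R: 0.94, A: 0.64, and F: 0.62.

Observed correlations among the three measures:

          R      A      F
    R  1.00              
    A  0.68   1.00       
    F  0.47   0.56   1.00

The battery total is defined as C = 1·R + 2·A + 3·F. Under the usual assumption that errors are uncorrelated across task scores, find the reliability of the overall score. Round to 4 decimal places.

0.7629

Var(C) = 4.3² + 2²·13.3² + 3²·16.5² + 2·[2·4.3·13.3·0.68 + 3·4.3·16.5·0.47 + 6·13.3·16.5·0.56] = 3176.3 + 1830.34 = 5006.64.
Under uncorrelated errors the observed covariances equal the true-score covariances, so only the own-variance terms attenuate.
True-score variance = [4.3²·0.94 + 2²·13.3²·0.64 + 3²·16.5²·0.62] + 1830.34 = 1989.37 + 1830.34 = 3819.71.
Reliability = 3819.71 / 5006.64 = 0.7629.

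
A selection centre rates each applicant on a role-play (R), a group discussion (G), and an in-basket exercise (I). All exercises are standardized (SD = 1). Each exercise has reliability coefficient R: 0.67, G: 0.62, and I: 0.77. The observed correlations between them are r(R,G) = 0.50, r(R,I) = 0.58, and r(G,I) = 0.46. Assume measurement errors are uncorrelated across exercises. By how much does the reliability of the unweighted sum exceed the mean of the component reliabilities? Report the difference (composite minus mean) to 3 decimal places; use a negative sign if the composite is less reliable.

Var(sum) = 3 + 3.08 = 6.08; true-score variance = 2.06 + 3.08 = 5.14; composite reliability = 0.8454.
Mean component reliability = 0.6867.
Difference = 0.8454 − 0.6867 = 0.159.

0.159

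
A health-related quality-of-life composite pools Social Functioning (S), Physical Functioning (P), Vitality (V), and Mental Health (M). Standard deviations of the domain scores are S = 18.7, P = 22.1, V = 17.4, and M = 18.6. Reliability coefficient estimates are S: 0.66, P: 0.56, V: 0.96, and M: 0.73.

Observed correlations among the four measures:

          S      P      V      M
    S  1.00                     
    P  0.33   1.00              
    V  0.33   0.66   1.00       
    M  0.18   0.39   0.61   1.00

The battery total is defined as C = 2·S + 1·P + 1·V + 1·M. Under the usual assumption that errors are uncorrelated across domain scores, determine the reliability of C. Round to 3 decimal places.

0.840

Var(C) = 2²·18.7² + 22.1² + 17.4² + 18.6² + 2·[2·18.7·22.1·0.33 + 2·18.7·17.4·0.33 + 2·18.7·18.6·0.18 + 22.1·17.4·0.66 + 22.1·18.6·0.39 + 17.4·18.6·0.61] = 2535.89 + 2448.51 = 4984.4.
With uncorrelated errors the cross-covariances are all true-score covariance, so they carry over unchanged; only the diagonal terms shrink to ρᵢσᵢ².
True-score variance = [2²·18.7²·0.66 + 22.1²·0.56 + 17.4²·0.96 + 18.6²·0.73] + 2448.51 = 1739.89 + 2448.51 = 4188.4.
Reliability = 4188.4 / 4984.4 = 0.840.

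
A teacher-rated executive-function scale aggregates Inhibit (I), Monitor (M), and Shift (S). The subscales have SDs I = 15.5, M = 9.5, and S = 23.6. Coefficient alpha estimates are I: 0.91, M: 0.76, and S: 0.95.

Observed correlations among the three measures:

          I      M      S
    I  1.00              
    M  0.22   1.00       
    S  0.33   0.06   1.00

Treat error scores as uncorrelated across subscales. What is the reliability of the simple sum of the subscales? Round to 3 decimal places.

0.942

Var(I+M+S) = 15.5² + 9.5² + 23.6² + 2·[15.5·9.5·0.22 + 15.5·23.6·0.33 + 9.5·23.6·0.06] = 887.46 + 333.122 = 1220.58.
With uncorrelated errors the cross-covariances are all true-score covariance, so they carry over unchanged; only the diagonal terms shrink to ρᵢσᵢ².
True-score variance = [15.5²·0.91 + 9.5²·0.76 + 23.6²·0.95] + 333.122 = 816.329 + 333.122 = 1149.45.
Reliability = 1149.45 / 1220.58 = 0.942.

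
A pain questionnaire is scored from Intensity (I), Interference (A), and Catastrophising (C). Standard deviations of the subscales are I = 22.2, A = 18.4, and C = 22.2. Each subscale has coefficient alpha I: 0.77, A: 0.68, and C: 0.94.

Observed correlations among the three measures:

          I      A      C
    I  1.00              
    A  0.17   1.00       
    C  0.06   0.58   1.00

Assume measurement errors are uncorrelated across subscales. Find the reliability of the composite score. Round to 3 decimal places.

0.874

Var(I+A+C) = 22.2² + 18.4² + 22.2² + 2·[22.2·18.4·0.17 + 22.2·22.2·0.06 + 18.4·22.2·0.58] = 1324.24 + 671.861 = 1996.1.
Because errors are independent across components, Cov(Tᵢ,Tⱼ) = Cov(Xᵢ,Xⱼ); the off-diagonal part of the true-score variance is the same as above.
True-score variance = [22.2²·0.77 + 18.4²·0.68 + 22.2²·0.94] + 671.861 = 1072.98 + 671.861 = 1744.84.
Reliability = 1744.84 / 1996.1 = 0.874.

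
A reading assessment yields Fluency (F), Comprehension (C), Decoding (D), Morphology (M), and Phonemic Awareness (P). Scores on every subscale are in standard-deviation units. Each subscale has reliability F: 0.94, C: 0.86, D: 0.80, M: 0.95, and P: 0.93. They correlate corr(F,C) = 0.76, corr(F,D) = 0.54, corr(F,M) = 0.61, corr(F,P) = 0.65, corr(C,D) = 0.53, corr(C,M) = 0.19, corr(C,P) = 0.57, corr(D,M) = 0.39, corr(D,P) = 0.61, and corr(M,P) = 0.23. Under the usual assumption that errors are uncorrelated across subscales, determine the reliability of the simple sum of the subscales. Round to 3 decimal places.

Var(F+C+D+M+P) = 5 + 2·[0.76 + 0.54 + 0.61 + 0.65 + 0.53 + 0.19 + 0.57 + 0.39 + 0.61 + 0.23] = 5 + 10.16 = 15.16.
Under uncorrelated errors the observed covariances equal the true-score covariances, so only the own-variance terms attenuate.
True-score variance = [0.94 + 0.86 + 0.80 + 0.95 + 0.93] + 10.16 = 4.48 + 10.16 = 14.64.
Reliability = 14.64 / 15.16 = 0.966.

0.966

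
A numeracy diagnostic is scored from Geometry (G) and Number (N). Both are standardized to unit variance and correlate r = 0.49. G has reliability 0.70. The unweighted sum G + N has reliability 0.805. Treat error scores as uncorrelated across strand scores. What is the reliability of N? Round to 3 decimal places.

Var(G+N) = 2 + 2·0.49 = 2.980.
True-score variance = ρ_G + ρ_N + 2·0.49, so 0.805 = (0.70 + ρ_N + 0.98) / 2.980.
ρ_N = 0.805·2.980 − 0.70 − 0.98 = 0.719.

0.719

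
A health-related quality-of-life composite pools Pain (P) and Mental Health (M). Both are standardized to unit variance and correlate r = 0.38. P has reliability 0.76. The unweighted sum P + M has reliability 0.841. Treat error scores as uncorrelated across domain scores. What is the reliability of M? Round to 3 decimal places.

Var(P+M) = 2 + 2·0.38 = 2.760.
True-score variance = ρ_P + ρ_M + 2·0.38, so 0.841 = (0.76 + ρ_M + 0.76) / 2.760.
ρ_M = 0.841·2.760 − 0.76 − 0.76 = 0.801.

0.801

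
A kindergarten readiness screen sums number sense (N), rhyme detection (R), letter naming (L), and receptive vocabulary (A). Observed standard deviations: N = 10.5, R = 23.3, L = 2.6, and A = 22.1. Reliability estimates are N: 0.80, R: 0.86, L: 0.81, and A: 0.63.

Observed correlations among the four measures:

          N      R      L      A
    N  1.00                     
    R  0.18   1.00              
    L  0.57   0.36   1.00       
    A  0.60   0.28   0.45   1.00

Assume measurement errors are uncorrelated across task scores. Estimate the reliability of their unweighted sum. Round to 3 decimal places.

0.855

Var(N+R+L+A) = 10.5² + 23.3² + 2.6² + 22.1² + 2·[10.5·23.3·0.18 + 10.5·2.6·0.57 + 10.5·22.1·0.60 + 23.3·2.6·0.36 + 23.3·22.1·0.28 + 2.6·22.1·0.45] = 1148.31 + 781.348 = 1929.66.
Under uncorrelated errors the observed covariances equal the true-score covariances, so only the own-variance terms attenuate.
True-score variance = [10.5²·0.80 + 23.3²·0.86 + 2.6²·0.81 + 22.1²·0.63] + 781.348 = 868.259 + 781.348 = 1649.61.
Reliability = 1649.61 / 1929.66 = 0.855.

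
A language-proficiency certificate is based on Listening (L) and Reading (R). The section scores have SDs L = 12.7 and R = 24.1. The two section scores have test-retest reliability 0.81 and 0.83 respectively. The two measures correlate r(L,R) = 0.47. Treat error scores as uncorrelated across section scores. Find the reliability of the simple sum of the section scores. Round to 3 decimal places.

0.874

Var(L+R) = 12.7² + 24.1² + 2·[12.7·24.1·0.47] = 742.1 + 287.706 = 1029.81.
With uncorrelated errors the cross-covariances are all true-score covariance, so they carry over unchanged; only the diagonal terms shrink to ρᵢσᵢ².
True-score variance = [12.7²·0.81 + 24.1²·0.83] + 287.706 = 612.717 + 287.706 = 900.423.
Reliability = 900.423 / 1029.81 = 0.874.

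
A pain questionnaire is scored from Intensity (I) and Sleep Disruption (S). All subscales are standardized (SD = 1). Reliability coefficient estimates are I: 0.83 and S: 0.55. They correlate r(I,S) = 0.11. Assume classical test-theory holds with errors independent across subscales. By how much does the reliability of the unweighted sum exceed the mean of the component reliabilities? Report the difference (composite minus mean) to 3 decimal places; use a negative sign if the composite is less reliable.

Var(sum) = 2 + 0.22 = 2.22; true-score variance = 1.38 + 0.22 = 1.6; composite reliability = 0.7207.
Mean component reliability = 0.6900.
Difference = 0.7207 − 0.6900 = 0.031.

0.031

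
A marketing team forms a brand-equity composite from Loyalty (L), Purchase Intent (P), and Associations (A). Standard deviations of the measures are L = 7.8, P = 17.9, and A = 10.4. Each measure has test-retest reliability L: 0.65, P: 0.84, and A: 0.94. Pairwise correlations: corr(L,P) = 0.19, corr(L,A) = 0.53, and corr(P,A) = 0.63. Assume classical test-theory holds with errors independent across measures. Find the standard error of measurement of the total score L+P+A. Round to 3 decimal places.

Var(total) = 489.41 + 373.604 = 863.014.
True-score variance = 410.361 + 373.604 = 783.965, so reliability = 0.9084.
Error variance = 863.014 − 783.965 = 79.0492; SEM = √79.0492 = 8.891.

8.891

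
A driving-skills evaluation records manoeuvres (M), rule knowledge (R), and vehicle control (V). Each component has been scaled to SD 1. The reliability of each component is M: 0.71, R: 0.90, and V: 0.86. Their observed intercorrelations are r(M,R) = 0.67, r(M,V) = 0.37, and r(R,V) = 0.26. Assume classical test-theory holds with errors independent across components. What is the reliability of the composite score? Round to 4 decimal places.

Var(M+R+V) = 3 + 2·[0.67 + 0.37 + 0.26] = 3 + 2.6 = 5.6.
Under uncorrelated errors the observed covariances equal the true-score covariances, so only the own-variance terms attenuate.
True-score variance = [0.71 + 0.90 + 0.86] + 2.6 = 2.47 + 2.6 = 5.07.
Reliability = 5.07 / 5.6 = 0.9054.

0.9054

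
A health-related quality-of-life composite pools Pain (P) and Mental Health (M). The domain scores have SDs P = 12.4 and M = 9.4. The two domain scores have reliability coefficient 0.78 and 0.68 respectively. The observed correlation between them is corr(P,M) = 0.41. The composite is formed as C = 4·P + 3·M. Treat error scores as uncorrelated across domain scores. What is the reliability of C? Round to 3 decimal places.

Var(C) = 4²·12.4² + 3²·9.4² + 2·[12·12.4·9.4·0.41] = 3255.4 + 1146.95 = 4402.35.
Because errors are independent across components, Cov(Tᵢ,Tⱼ) = Cov(Xᵢ,Xⱼ); the off-diagonal part of the true-score variance is the same as above.
True-score variance = [4²·12.4²·0.78 + 3²·9.4²·0.68] + 1146.95 = 2459.69 + 1146.95 = 3606.64.
Reliability = 3606.64 / 4402.35 = 0.819.

0.819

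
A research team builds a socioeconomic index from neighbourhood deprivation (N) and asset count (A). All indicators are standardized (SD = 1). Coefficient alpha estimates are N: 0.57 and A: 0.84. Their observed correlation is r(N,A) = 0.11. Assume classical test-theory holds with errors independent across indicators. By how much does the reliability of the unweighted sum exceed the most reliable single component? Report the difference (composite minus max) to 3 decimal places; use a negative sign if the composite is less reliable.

-0.106

Var(sum) = 2 + 0.22 = 2.22; true-score variance = 1.41 + 0.22 = 1.63; composite reliability = 0.7342.
Max component reliability = 0.8400.
Difference = 0.7342 − 0.8400 = -0.106.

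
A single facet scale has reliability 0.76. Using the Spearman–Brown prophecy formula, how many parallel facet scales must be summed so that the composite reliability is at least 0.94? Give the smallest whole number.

5

k ≥ ρ*(1−ρ₁)/(ρ₁(1−ρ*)) = 0.94·0.24 / (0.76·0.06) = 4.947.
Smallest integer k = 5.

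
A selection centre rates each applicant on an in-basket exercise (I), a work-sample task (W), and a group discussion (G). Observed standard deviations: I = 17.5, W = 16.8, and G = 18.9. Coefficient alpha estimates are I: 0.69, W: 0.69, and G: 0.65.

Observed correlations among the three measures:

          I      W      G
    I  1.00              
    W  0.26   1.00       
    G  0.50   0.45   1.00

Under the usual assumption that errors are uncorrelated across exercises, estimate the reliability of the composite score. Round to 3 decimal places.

0.821

Var(I+W+G) = 17.5² + 16.8² + 18.9² + 2·[17.5·16.8·0.26 + 17.5·18.9·0.50 + 16.8·18.9·0.45] = 945.7 + 769.398 = 1715.1.
With uncorrelated errors the cross-covariances are all true-score covariance, so they carry over unchanged; only the diagonal terms shrink to ρᵢσᵢ².
True-score variance = [17.5²·0.69 + 16.8²·0.69 + 18.9²·0.65] + 769.398 = 638.245 + 769.398 = 1407.64.
Reliability = 1407.64 / 1715.1 = 0.821.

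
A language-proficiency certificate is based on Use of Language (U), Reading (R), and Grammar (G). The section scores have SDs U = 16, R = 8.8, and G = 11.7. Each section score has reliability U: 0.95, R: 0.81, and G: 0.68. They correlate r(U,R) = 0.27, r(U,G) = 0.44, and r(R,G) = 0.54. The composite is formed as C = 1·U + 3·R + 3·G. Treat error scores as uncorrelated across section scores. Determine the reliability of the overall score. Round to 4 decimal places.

Var(C) = 16² + 3²·8.8² + 3²·11.7² + 2·[3·16·8.8·0.27 + 3·16·11.7·0.44 + 9·8.8·11.7·0.54] = 2184.97 + 1723.08 = 3908.05.
Under uncorrelated errors the observed covariances equal the true-score covariances, so only the own-variance terms attenuate.
True-score variance = [16²·0.95 + 3²·8.8²·0.81 + 3²·11.7²·0.68] + 1723.08 = 1645.5 + 1723.08 = 3368.58.
Reliability = 3368.58 / 3908.05 = 0.8620.

0.8620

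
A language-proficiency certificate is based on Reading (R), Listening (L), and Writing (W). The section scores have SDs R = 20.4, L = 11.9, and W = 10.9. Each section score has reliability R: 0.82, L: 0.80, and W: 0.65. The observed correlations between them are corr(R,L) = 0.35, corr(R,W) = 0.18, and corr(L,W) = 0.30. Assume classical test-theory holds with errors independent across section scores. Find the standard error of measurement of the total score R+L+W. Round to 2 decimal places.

Var(total) = 676.58 + 327.808 = 1004.39.
True-score variance = 531.766 + 327.808 = 859.573, so reliability = 0.8558.
Error variance = 1004.39 − 859.573 = 144.814; SEM = √144.814 = 12.03.

12.03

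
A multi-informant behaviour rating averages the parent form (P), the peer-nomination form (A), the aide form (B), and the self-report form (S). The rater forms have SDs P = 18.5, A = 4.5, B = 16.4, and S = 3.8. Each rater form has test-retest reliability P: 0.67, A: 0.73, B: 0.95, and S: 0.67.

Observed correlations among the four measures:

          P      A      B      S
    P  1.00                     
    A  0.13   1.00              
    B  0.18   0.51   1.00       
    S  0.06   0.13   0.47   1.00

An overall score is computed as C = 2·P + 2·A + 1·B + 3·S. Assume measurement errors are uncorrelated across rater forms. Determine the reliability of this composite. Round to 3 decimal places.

0.793

Var(C) = 2²·18.5² + 2²·4.5² + 16.4² + 3²·3.8² + 2·[4·18.5·4.5·0.13 + 2·18.5·16.4·0.18 + 6·18.5·3.8·0.06 + 2·4.5·16.4·0.51 + 6·4.5·3.8·0.13 + 3·16.4·3.8·0.47] = 1848.92 + 708.614 = 2557.53.
Under uncorrelated errors the observed covariances equal the true-score covariances, so only the own-variance terms attenuate.
True-score variance = [2²·18.5²·0.67 + 2²·4.5²·0.73 + 16.4²·0.95 + 3²·3.8²·0.67] + 708.614 = 1318.95 + 708.614 = 2027.56.
Reliability = 2027.56 / 2557.53 = 0.793.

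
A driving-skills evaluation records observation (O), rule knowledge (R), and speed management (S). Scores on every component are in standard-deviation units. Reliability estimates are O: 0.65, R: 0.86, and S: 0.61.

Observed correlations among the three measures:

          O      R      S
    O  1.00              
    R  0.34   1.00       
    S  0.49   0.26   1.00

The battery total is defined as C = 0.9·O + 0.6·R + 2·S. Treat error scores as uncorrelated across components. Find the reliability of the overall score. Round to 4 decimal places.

Var(C) = 0.9² + 0.6² + 2² + 2·[0.54·0.34 + 1.8·0.49 + 1.2·0.26] = 5.17 + 2.7552 = 7.9252.
With uncorrelated errors the cross-covariances are all true-score covariance, so they carry over unchanged; only the diagonal terms shrink to ρᵢσᵢ².
True-score variance = [0.9²·0.65 + 0.6²·0.86 + 2²·0.61] + 2.7552 = 3.2761 + 2.7552 = 6.0313.
Reliability = 6.0313 / 7.9252 = 0.7610.

0.7610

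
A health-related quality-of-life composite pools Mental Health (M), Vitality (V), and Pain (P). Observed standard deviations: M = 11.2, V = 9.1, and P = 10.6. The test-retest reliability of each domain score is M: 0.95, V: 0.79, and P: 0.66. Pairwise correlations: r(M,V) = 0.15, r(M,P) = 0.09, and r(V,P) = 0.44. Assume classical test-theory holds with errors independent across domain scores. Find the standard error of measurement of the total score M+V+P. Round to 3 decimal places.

Var(total) = 320.61 + 136.83 = 457.44.
True-score variance = 258.745 + 136.83 = 395.576, so reliability = 0.8648.
Error variance = 457.44 − 395.576 = 61.8645; SEM = √61.8645 = 7.865.

7.865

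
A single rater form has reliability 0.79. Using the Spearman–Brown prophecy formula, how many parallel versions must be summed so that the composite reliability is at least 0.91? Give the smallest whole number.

3

k ≥ ρ*(1−ρ₁)/(ρ₁(1−ρ*)) = 0.91·0.21 / (0.79·0.09) = 2.688.
Smallest integer k = 3.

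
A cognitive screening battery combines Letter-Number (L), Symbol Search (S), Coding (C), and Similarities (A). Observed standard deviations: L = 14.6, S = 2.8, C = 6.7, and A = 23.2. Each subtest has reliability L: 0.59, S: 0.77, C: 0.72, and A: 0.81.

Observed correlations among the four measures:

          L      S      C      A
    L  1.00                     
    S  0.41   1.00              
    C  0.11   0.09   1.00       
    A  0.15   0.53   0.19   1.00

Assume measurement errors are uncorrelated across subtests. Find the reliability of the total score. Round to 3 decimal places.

0.813

Var(L+S+C+A) = 14.6² + 2.8² + 6.7² + 23.2² + 2·[14.6·2.8·0.41 + 14.6·6.7·0.11 + 14.6·23.2·0.15 + 2.8·6.7·0.09 + 2.8·23.2·0.53 + 6.7·23.2·0.19] = 804.13 + 287.96 = 1092.09.
With uncorrelated errors the cross-covariances are all true-score covariance, so they carry over unchanged; only the diagonal terms shrink to ρᵢσᵢ².
True-score variance = [14.6²·0.59 + 2.8²·0.77 + 6.7²·0.72 + 23.2²·0.81] + 287.96 = 600.096 + 287.96 = 888.056.
Reliability = 888.056 / 1092.09 = 0.813.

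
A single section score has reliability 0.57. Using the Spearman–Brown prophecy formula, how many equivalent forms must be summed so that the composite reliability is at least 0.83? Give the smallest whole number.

k ≥ ρ*(1−ρ₁)/(ρ₁(1−ρ*)) = 0.83·0.43 / (0.57·0.17) = 3.683.
Smallest integer k = 4.

4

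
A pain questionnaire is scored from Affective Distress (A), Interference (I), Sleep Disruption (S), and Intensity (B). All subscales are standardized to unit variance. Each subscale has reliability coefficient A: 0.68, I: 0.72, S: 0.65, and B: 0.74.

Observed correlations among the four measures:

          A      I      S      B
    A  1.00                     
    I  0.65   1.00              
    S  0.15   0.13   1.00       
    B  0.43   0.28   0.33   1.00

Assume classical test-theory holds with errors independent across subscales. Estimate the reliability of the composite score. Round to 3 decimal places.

Var(A+I+S+B) = 4 + 2·[0.65 + 0.15 + 0.43 + 0.13 + 0.28 + 0.33] = 4 + 3.94 = 7.94.
Because errors are independent across components, Cov(Tᵢ,Tⱼ) = Cov(Xᵢ,Xⱼ); the off-diagonal part of the true-score variance is the same as above.
True-score variance = [0.68 + 0.72 + 0.65 + 0.74] + 3.94 = 2.79 + 3.94 = 6.73.
Reliability = 6.73 / 7.94 = 0.848.

0.848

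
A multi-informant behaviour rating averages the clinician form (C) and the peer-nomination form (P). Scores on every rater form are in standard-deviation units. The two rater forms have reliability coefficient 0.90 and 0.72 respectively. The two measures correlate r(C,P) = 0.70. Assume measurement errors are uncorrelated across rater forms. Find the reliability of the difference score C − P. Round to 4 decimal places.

Var(C−P) = 1 + 1 − 2·0.70 = 2 − 1.4 = 0.6.
With uncorrelated errors the cross-covariances are all true-score covariance, so they carry over unchanged; only the diagonal terms shrink to ρᵢσᵢ².
True-score variance = [0.90 + 0.72] − 1.4 = 1.62 − 1.4 = 0.22.
Reliability = 0.22 / 0.6 = 0.3667.

0.3667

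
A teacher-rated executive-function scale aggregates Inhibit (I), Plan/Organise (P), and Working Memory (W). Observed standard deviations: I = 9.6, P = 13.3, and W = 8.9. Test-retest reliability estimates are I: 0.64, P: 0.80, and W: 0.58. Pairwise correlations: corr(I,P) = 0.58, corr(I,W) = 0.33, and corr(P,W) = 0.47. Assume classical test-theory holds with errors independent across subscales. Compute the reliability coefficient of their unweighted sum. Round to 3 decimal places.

0.847

Var(I+P+W) = 9.6² + 13.3² + 8.9² + 2·[9.6·13.3·0.58 + 9.6·8.9·0.33 + 13.3·8.9·0.47] = 348.26 + 315.767 = 664.027.
With uncorrelated errors the cross-covariances are all true-score covariance, so they carry over unchanged; only the diagonal terms shrink to ρᵢσᵢ².
True-score variance = [9.6²·0.64 + 13.3²·0.80 + 8.9²·0.58] + 315.767 = 246.436 + 315.767 = 562.203.
Reliability = 562.203 / 664.027 = 0.847.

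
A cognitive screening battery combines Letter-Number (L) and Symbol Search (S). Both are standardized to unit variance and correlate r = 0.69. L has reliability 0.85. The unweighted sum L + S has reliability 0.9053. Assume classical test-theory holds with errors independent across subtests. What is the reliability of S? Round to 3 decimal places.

Var(L+S) = 2 + 2·0.69 = 3.380.
True-score variance = ρ_L + ρ_S + 2·0.69, so 0.9053 = (0.85 + ρ_S + 1.38) / 3.380.
ρ_S = 0.9053·3.380 − 0.85 − 1.38 = 0.830.

0.830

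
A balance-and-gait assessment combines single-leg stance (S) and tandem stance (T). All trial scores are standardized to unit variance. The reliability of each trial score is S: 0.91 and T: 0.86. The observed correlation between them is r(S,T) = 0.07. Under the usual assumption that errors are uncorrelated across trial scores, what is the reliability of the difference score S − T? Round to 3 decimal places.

Var(S−T) = 1 + 1 − 2·0.07 = 2 − 0.14 = 1.86.
Under uncorrelated errors the observed covariances equal the true-score covariances, so only the own-variance terms attenuate.
True-score variance = [0.91 + 0.86] − 0.14 = 1.77 − 0.14 = 1.63.
Reliability = 1.63 / 1.86 = 0.876.

0.876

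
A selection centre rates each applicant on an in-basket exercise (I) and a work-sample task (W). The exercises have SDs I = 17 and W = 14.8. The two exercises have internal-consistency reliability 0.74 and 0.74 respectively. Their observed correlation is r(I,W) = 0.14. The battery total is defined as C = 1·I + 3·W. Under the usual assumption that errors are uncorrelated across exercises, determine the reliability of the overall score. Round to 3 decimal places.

0.762

Var(C) = 17² + 3²·14.8² + 2·[3·17·14.8·0.14] = 2260.36 + 211.344 = 2471.7.
With uncorrelated errors the cross-covariances are all true-score covariance, so they carry over unchanged; only the diagonal terms shrink to ρᵢσᵢ².
True-score variance = [17²·0.74 + 3²·14.8²·0.74] + 211.344 = 1672.67 + 211.344 = 1884.01.
Reliability = 1884.01 / 2471.7 = 0.762.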